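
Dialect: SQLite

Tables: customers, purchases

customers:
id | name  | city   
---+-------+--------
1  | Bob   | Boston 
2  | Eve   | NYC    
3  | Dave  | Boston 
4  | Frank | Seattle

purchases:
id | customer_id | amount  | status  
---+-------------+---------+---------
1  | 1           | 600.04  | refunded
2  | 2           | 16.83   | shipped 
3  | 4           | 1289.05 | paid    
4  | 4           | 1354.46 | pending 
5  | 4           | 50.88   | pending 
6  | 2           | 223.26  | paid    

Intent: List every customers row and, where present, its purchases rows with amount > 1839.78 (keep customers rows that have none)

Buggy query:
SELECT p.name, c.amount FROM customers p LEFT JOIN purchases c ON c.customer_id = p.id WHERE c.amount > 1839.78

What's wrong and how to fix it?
Bug: A WHERE condition on the right-hand table after LEFT JOIN drops unmatched parents

Fix: Move the right-table condition into the ON clause so unmatched parents are kept

Corrected query:
SELECT p.name, c.amount FROM customers p LEFT JOIN purchases c ON c.customer_id = p.id AND c.amount > 1839.78

Result:
name  | amount
------+-------
Bob   | NULL  
Eve   | NULL  
Dave  | NULL  
Frank | NULL  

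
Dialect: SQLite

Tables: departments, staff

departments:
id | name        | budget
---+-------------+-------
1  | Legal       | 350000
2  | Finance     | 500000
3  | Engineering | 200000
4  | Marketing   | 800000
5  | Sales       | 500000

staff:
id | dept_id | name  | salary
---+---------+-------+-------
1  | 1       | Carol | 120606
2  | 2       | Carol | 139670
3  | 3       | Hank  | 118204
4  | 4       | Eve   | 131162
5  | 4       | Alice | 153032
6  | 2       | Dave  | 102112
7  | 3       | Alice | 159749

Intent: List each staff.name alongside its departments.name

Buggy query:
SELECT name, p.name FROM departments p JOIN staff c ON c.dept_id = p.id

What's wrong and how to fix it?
Bug: 'name' exists in both joined tables, so the database can't tell which one is meant

Fix: Qualify the column with its table alias (c.name)

Corrected query:
SELECT c.name, p.name FROM departments p JOIN staff c ON c.dept_id = p.id

Result:
name  | name       
------+------------
Carol | Legal      
Carol | Finance    
Hank  | Engineering
Eve   | Marketing  
Alice | Marketing  
Dave  | Finance    
Alice | Engineering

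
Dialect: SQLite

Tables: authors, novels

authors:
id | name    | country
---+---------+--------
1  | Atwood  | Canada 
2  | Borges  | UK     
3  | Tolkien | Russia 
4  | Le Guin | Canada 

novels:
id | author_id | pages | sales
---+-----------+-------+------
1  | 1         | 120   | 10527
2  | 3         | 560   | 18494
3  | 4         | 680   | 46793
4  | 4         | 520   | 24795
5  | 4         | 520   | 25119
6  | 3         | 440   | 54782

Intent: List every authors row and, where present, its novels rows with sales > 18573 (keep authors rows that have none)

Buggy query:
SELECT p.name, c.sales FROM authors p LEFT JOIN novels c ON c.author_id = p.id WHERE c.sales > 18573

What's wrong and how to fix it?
Bug: Filtering c.sales in WHERE discards the NULL rows produced by LEFT JOIN, turning it into an inner join

Fix: Put 'c.sales > 18573' in the JOIN's ON clause instead of WHERE

Corrected query:
SELECT p.name, c.sales FROM authors p LEFT JOIN novels c ON c.author_id = p.id AND c.sales > 18573

Result:
name    | sales
--------+------
Atwood  | NULL 
Borges  | NULL 
Tolkien | 54782
Le Guin | 24795
Le Guin | 25119
Le Guin | 46793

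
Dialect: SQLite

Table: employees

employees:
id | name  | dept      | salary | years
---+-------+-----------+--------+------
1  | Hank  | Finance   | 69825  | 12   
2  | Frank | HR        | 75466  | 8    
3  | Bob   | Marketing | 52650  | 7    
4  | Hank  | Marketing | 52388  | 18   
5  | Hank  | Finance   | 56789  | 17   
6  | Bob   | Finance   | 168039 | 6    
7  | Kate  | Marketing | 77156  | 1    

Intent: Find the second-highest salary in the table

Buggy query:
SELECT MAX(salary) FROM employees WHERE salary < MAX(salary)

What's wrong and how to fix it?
Bug: MAX(salary) on the right of the comparison is an aggregate-in-WHERE error

Fix: Put the inner MAX in a scalar subquery

Corrected query:
SELECT MAX(salary) FROM employees WHERE salary < (SELECT MAX(salary) FROM employees)

Result:
MAX(salary)
-----------
77156      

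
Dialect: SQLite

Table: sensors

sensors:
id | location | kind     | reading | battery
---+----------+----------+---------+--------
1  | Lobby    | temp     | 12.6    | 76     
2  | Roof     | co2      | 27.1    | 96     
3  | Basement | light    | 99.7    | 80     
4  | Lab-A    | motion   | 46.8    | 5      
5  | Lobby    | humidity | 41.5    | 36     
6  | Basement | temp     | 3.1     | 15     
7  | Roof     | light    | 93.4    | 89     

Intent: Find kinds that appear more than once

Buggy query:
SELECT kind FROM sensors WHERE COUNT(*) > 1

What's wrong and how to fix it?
Bug: COUNT(*) is an aggregate and cannot be used in WHERE

Fix: Group first, then use HAVING for the count condition

Corrected query:
SELECT kind FROM sensors GROUP BY kind HAVING COUNT(*) > 1

Result:
kind 
-----
light
temp 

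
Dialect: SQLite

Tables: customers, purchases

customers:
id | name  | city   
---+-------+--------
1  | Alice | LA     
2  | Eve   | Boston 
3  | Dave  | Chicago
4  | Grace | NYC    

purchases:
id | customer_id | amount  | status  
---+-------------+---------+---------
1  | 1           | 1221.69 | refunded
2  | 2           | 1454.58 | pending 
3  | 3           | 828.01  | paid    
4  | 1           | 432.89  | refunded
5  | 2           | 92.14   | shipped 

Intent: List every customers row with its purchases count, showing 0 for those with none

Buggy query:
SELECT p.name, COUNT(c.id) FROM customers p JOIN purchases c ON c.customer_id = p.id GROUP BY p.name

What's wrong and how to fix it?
Bug: An inner join excludes parents with zero children

Fix: Switch to LEFT JOIN to retain unmatched parent rows

Corrected query:
SELECT p.name, COUNT(c.id) FROM customers p LEFT JOIN purchases c ON c.customer_id = p.id GROUP BY p.name

Result:
name  | COUNT(c.id)
------+------------
Alice | 2          
Dave  | 1          
Eve   | 2          
Grace | 0          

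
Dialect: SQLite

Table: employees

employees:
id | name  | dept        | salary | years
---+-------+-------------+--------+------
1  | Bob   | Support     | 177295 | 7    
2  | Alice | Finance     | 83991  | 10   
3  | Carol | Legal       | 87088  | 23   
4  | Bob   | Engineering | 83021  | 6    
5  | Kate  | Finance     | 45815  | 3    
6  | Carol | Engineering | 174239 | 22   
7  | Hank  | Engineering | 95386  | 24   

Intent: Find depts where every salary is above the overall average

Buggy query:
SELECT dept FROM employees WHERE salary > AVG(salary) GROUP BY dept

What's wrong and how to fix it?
Bug: WHERE evaluates per row before aggregation, so AVG() is unavailable

Fix: Use a subquery for AVG and a HAVING MIN(...) filter so the condition holds for every row in the group

Corrected query:
SELECT dept FROM employees GROUP BY dept HAVING MIN(salary) > (SELECT AVG(salary) FROM employees)

Result:
dept   
-------
Support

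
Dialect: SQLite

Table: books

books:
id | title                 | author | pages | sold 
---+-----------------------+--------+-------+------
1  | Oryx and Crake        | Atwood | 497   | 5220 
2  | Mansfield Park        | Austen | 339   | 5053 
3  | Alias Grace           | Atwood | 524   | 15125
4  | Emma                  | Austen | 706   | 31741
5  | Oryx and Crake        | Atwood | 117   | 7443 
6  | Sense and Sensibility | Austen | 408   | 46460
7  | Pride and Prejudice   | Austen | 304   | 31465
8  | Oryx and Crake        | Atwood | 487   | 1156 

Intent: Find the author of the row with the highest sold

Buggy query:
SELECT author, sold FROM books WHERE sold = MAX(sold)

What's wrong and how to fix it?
Bug: WHERE is evaluated per row; an aggregate over the whole table isn't defined there

Fix: Wrap MAX in a scalar subquery so WHERE compares against a single value

Corrected query:
SELECT author, sold FROM books WHERE sold = (SELECT MAX(sold) FROM books)

Result:
author | sold 
-------+------
Austen | 46460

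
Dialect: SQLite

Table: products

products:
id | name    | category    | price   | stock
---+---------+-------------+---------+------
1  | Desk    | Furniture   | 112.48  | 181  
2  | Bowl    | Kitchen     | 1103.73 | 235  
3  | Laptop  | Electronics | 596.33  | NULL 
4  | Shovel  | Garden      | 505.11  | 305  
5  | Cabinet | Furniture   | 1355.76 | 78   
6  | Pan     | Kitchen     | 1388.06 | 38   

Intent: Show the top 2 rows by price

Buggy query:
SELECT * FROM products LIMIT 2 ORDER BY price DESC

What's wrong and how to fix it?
Bug: LIMIT must come after ORDER BY

Fix: Swap the clauses: ORDER BY first, then LIMIT

Corrected query:
SELECT * FROM products ORDER BY price DESC LIMIT 2

Result:
id | name    | category  | price   | stock
---+---------+-----------+---------+------
6  | Pan     | Kitchen   | 1388.06 | 38   
5  | Cabinet | Furniture | 1355.76 | 78   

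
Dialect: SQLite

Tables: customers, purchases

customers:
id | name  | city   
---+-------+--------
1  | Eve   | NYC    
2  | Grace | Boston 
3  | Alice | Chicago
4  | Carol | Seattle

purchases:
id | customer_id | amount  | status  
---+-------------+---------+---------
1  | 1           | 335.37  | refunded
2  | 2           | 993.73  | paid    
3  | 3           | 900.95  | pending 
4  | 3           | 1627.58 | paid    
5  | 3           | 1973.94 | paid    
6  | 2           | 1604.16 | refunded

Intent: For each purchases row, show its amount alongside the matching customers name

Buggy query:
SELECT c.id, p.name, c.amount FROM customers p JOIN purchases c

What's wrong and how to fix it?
Bug: JOIN with no ON clause produces a cartesian product; every purchases row pairs with every customers row

Fix: Add ON c.customer_id = p.id to the JOIN

Corrected query:
SELECT c.id, p.name, c.amount FROM customers p JOIN purchases c ON c.customer_id = p.id

Result:
id | name  | amount 
---+-------+--------
1  | Eve   | 335.37 
2  | Grace | 993.73 
3  | Alice | 900.95 
4  | Alice | 1627.58
5  | Alice | 1973.94
6  | Grace | 1604.16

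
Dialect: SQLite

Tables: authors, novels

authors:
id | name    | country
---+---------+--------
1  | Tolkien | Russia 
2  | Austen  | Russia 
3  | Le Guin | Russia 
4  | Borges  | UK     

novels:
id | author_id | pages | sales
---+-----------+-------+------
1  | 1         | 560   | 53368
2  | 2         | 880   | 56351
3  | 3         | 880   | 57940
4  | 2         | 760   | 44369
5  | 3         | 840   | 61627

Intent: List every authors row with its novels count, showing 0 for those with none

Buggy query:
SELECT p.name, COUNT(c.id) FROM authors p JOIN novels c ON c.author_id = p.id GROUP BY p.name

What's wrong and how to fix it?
Bug: INNER JOIN drops authors rows that have no matching novels rows

Fix: Switch to LEFT JOIN to retain unmatched parent rows

Corrected query:
SELECT p.name, COUNT(c.id) FROM authors p LEFT JOIN novels c ON c.author_id = p.id GROUP BY p.name

Result:
name    | COUNT(c.id)
--------+------------
Austen  | 2          
Borges  | 0          
Le Guin | 2          
Tolkien | 1          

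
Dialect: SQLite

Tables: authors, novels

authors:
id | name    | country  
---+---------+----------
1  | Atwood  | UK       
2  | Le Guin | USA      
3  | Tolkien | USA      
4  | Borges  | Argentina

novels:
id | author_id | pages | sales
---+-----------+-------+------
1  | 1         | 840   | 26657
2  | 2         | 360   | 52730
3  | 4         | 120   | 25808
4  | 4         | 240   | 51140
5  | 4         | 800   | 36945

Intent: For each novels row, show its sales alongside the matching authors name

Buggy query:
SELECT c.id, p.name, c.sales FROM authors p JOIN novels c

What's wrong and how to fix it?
Bug: JOIN with no ON clause produces a cartesian product; every novels row pairs with every authors row

Fix: Specify the join condition linking the foreign key to the parent id

Corrected query:
SELECT c.id, p.name, c.sales FROM authors p JOIN novels c ON c.author_id = p.id

Result:
id | name    | sales
---+---------+------
1  | Atwood  | 26657
2  | Le Guin | 52730
3  | Borges  | 25808
4  | Borges  | 51140
5  | Borges  | 36945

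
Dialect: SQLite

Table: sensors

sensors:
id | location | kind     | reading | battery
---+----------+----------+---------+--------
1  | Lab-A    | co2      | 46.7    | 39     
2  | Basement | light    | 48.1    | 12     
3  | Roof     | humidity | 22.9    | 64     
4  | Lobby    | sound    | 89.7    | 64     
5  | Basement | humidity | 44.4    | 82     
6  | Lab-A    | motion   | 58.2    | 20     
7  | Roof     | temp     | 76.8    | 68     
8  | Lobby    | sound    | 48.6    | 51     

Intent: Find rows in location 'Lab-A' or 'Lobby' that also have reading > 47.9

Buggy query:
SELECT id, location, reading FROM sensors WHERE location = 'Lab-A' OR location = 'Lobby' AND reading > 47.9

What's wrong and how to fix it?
Bug: AND binds tighter than OR, so this parses as location = 'Lab-A' OR (location = 'Lobby' AND reading > 47.9)

Fix: Add parentheses around the OR so the AND applies to both alternatives

Corrected query:
SELECT id, location, reading FROM sensors WHERE (location = 'Lab-A' OR location = 'Lobby') AND reading > 47.9

Result:
id | location | reading
---+----------+--------
4  | Lobby    | 89.7   
6  | Lab-A    | 58.2   
8  | Lobby    | 48.6   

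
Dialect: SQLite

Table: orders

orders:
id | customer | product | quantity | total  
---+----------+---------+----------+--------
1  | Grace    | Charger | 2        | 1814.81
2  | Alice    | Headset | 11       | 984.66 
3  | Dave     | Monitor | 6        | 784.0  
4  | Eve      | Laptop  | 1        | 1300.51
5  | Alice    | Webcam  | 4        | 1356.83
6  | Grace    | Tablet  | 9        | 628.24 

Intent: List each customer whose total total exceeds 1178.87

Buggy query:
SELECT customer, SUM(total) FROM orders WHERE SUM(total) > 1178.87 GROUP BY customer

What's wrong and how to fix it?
Bug: Aggregate functions cannot appear in a WHERE clause

Fix: Move the aggregate condition to a HAVING clause

Corrected query:
SELECT customer, SUM(total) FROM orders GROUP BY customer HAVING SUM(total) > 1178.87

Result:
customer | SUM(total)
---------+-----------
Alice    | 2341.49   
Eve      | 1300.51   
Grace    | 2443.05   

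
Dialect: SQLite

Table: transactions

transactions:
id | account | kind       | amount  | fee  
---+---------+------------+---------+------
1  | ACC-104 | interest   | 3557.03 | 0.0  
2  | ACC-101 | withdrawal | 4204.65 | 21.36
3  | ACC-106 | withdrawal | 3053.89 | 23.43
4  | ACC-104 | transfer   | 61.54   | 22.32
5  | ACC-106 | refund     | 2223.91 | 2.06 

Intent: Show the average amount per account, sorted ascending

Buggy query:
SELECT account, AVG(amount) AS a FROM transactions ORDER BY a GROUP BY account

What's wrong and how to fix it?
Bug: ORDER BY appears before GROUP BY; SQL clause order requires GROUP BY first

Fix: Reorder: SELECT … FROM … GROUP BY … ORDER BY …

Corrected query:
SELECT account, AVG(amount) AS a FROM transactions GROUP BY account ORDER BY a

Result:
account | a       
--------+---------
ACC-104 | 1809.285
ACC-106 | 2638.9  
ACC-101 | 4204.65 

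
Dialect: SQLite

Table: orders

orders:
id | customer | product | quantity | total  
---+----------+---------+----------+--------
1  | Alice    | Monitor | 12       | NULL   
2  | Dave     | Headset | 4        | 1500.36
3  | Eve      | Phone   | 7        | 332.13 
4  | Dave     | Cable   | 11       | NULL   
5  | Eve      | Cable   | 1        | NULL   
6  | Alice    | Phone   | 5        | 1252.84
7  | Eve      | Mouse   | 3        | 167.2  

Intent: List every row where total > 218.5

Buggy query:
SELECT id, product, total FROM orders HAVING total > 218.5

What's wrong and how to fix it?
Bug: HAVING filters the output of aggregation, but this query has no GROUP BY and no aggregate functions, so SQLite rejects it (HAVING clause on a non-aggregate query); the condition here is per row

Fix: Replace HAVING with WHERE since the condition applies to individual rows

Corrected query:
SELECT id, product, total FROM orders WHERE total > 218.5

Result:
id | product | total  
---+---------+--------
2  | Headset | 1500.36
3  | Phone   | 332.13 
6  | Phone   | 1252.84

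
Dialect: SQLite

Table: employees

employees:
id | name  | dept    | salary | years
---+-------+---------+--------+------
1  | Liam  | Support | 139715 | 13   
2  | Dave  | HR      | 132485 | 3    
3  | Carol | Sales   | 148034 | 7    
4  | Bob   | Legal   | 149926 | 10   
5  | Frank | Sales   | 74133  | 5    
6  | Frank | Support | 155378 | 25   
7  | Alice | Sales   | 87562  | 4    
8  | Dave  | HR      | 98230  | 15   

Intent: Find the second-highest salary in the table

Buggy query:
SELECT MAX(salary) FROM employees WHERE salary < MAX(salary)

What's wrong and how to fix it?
Bug: The inner MAX is an aggregate inside WHERE, which is not allowed

Fix: Put the inner MAX in a scalar subquery

Corrected query:
SELECT MAX(salary) FROM employees WHERE salary < (SELECT MAX(salary) FROM employees)

Result:
MAX(salary)
-----------
149926     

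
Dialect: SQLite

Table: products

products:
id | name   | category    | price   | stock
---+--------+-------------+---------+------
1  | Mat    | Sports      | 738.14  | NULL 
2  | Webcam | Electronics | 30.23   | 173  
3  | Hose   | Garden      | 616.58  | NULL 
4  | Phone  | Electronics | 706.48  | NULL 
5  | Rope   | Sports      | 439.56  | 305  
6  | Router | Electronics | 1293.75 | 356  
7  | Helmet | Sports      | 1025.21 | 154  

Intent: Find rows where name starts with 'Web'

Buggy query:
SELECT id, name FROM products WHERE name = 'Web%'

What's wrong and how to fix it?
Bug: Wildcards only work with LIKE; '=' treats '%' as a literal character

Fix: Replace '=' with LIKE so 'Web%' is treated as a pattern

Corrected query:
SELECT id, name FROM products WHERE name LIKE 'Web%'

Result:
id | name  
---+-------
2  | Webcam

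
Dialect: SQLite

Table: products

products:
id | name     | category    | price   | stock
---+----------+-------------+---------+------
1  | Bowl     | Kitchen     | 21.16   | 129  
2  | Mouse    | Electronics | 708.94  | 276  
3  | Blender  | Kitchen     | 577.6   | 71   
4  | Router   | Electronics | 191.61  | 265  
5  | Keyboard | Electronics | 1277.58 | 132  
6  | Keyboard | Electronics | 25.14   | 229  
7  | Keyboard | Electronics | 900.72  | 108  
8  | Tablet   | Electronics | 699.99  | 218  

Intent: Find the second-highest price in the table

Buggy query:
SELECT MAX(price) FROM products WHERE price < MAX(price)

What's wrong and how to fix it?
Bug: The inner MAX is an aggregate inside WHERE, which is not allowed

Fix: Compute the overall MAX in a subquery, then take MAX of rows below it

Corrected query:
SELECT MAX(price) FROM products WHERE price < (SELECT MAX(price) FROM products)

Result:
MAX(price)
----------
900.72    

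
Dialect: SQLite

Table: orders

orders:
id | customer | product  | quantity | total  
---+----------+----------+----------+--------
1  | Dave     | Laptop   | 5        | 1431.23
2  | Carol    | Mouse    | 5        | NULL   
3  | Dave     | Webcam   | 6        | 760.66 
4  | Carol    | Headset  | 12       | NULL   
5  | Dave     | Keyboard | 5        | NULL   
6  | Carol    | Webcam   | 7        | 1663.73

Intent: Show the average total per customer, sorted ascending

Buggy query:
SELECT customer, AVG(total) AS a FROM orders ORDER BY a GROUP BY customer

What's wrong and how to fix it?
Bug: ORDER BY appears before GROUP BY; SQL clause order requires GROUP BY first

Fix: Move ORDER BY to the end, after GROUP BY

Corrected query:
SELECT customer, AVG(total) AS a FROM orders GROUP BY customer ORDER BY a

Result:
customer | a       
---------+---------
Dave     | 1095.945
Carol    | 1663.73 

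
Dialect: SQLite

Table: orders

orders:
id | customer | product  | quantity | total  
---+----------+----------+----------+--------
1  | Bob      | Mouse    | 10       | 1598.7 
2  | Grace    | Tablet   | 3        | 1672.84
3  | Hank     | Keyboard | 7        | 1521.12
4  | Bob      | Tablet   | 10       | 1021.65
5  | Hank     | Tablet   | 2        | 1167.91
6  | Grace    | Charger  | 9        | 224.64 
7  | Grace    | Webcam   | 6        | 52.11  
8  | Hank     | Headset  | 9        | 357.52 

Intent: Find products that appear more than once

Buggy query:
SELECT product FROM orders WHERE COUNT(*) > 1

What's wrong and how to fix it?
Bug: COUNT(*) is an aggregate and cannot be used in WHERE

Fix: Group first, then use HAVING for the count condition

Corrected query:
SELECT product FROM orders GROUP BY product HAVING COUNT(*) > 1

Result:
product
-------
Tablet 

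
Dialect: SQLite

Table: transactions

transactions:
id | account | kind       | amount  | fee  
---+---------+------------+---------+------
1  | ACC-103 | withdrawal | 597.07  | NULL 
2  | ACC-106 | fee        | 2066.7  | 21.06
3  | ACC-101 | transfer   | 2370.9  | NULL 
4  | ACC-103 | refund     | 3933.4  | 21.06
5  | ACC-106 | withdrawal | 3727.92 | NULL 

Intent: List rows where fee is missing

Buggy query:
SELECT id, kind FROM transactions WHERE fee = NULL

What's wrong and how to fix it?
Bug: '= NULL' is always unknown in SQL three-valued logic, so no rows match

Fix: Use IS NULL to test for NULL

Corrected query:
SELECT id, kind FROM transactions WHERE fee IS NULL

Result:
id | kind      
---+-----------
1  | withdrawal
3  | transfer  
5  | withdrawal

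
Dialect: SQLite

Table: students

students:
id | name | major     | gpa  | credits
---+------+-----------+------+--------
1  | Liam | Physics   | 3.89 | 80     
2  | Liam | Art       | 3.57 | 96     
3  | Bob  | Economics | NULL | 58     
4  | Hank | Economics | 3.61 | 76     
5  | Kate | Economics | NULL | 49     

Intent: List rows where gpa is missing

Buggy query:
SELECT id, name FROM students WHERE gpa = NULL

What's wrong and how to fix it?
Bug: Comparing to NULL with '=' never matches; NULL = NULL is unknown, not true

Fix: Use IS NULL to test for NULL

Corrected query:
SELECT id, name FROM students WHERE gpa IS NULL

Result:
id | name
---+-----
3  | Bob 
5  | Kate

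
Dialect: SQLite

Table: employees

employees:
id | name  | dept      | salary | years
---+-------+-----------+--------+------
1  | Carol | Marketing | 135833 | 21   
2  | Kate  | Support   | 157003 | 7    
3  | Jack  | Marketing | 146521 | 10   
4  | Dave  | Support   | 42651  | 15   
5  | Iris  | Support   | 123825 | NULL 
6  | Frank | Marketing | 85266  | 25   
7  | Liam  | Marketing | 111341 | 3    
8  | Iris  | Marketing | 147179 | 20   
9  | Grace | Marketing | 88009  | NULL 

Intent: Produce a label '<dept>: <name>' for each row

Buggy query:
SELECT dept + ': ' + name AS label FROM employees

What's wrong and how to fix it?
Bug: '+' is numeric addition; on text columns SQLite converts them to 0 instead of concatenating

Fix: Replace + with || to concatenate text

Corrected query:
SELECT dept || ': ' || name AS label FROM employees

Result:
label           
----------------
Marketing: Carol
Support: Kate   
Marketing: Jack 
Support: Dave   
Support: Iris   
Marketing: Frank
Marketing: Liam 
Marketing: Iris 
Marketing: Grace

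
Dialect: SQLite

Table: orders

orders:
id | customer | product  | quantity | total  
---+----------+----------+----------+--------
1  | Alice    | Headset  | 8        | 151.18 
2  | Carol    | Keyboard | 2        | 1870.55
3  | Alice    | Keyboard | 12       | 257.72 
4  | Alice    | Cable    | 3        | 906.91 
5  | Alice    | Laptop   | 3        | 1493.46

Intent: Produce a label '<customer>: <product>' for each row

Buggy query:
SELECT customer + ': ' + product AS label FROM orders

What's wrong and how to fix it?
Bug: SQLite uses || for string concatenation; + coerces text to numbers (yielding 0)

Fix: Replace + with || to concatenate text

Corrected query:
SELECT customer || ': ' || product AS label FROM orders

Result:
label          
---------------
Alice: Headset 
Carol: Keyboard
Alice: Keyboard
Alice: Cable   
Alice: Laptop  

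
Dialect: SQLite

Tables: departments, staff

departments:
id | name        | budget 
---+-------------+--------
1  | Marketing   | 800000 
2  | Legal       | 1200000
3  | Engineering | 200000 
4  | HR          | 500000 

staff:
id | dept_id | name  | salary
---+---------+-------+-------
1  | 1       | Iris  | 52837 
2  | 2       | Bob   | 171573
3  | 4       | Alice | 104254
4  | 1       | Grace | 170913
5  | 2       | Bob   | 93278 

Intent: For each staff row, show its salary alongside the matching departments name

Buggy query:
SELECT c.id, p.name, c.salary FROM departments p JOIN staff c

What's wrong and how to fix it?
Bug: Missing join condition: each staff row is matched to all departments rows instead of just its own

Fix: Specify the join condition linking the foreign key to the parent id

Corrected query:
SELECT c.id, p.name, c.salary FROM departments p JOIN staff c ON c.dept_id = p.id

Result:
id | name      | salary
---+-----------+-------
1  | Marketing | 52837 
2  | Legal     | 171573
3  | HR        | 104254
4  | Marketing | 170913
5  | Legal     | 93278 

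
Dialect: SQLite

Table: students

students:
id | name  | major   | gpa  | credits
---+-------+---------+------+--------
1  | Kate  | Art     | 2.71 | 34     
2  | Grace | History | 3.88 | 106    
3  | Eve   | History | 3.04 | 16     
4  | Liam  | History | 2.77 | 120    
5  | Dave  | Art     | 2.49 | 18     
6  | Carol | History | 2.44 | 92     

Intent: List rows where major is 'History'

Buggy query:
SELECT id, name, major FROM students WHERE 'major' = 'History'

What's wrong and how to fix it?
Bug: Single quotes denote string literals in SQL; the column name is being compared as a constant string

Fix: Remove the quotes around the column name (or use double quotes for an identifier)

Corrected query:
SELECT id, name, major FROM students WHERE major = 'History'

Result:
id | name  | major  
---+-------+--------
2  | Grace | History
3  | Eve   | History
4  | Liam  | History
6  | Carol | History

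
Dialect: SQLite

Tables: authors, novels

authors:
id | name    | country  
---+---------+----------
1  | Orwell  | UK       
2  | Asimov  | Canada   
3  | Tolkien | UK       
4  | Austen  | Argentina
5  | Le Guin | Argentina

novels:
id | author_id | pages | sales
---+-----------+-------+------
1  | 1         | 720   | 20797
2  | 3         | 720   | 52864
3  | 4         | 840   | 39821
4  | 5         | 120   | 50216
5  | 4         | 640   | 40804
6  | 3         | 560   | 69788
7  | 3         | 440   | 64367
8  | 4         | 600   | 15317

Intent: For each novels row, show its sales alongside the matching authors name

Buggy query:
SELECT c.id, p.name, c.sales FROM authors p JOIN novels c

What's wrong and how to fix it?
Bug: JOIN with no ON clause produces a cartesian product; every novels row pairs with every authors row

Fix: Add ON c.author_id = p.id to the JOIN

Corrected query:
SELECT c.id, p.name, c.sales FROM authors p JOIN novels c ON c.author_id = p.id

Result:
id | name    | sales
---+---------+------
1  | Orwell  | 20797
2  | Tolkien | 52864
3  | Austen  | 39821
4  | Le Guin | 50216
5  | Austen  | 40804
6  | Tolkien | 69788
7  | Tolkien | 64367
8  | Austen  | 15317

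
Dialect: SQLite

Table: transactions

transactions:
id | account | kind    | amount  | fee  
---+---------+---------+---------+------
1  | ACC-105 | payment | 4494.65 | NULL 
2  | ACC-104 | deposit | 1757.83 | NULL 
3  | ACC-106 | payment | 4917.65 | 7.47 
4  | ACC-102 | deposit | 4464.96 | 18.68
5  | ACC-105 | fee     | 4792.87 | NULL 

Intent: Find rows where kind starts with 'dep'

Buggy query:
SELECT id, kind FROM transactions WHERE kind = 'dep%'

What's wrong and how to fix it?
Bug: '=' compares the literal string including the % character; pattern matching needs LIKE

Fix: Use LIKE for wildcard pattern matching

Corrected query:
SELECT id, kind FROM transactions WHERE kind LIKE 'dep%'

Result:
id | kind   
---+--------
2  | deposit
4  | deposit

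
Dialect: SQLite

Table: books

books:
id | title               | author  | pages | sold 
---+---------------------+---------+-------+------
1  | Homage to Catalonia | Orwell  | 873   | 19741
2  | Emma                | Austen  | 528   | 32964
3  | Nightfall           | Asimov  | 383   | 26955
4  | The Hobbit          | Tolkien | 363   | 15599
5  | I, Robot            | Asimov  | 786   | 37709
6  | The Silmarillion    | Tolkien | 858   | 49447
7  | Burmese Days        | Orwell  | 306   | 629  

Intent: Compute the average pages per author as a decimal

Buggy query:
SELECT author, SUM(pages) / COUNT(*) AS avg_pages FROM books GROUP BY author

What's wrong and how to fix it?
Bug: SUM(pages) and COUNT(*) are both integers; the division truncates the fractional part

Fix: Multiply by 1.0 (or CAST to REAL) to force floating-point division

Corrected query:
SELECT author, SUM(pages) * 1.0 / COUNT(*) AS avg_pages FROM books GROUP BY author

Result:
author  | avg_pages
--------+----------
Asimov  | 584.5    
Austen  | 528      
Orwell  | 589.5    
Tolkien | 610.5    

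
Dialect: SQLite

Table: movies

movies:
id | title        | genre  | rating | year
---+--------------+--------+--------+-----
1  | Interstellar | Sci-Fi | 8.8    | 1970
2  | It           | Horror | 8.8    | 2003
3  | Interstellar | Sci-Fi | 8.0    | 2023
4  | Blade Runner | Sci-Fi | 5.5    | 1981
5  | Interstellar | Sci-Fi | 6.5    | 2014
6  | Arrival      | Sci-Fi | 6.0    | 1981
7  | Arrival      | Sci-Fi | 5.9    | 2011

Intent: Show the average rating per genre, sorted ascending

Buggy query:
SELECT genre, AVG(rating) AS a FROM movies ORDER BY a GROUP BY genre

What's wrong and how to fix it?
Bug: GROUP BY must precede ORDER BY

Fix: Move ORDER BY to the end, after GROUP BY

Corrected query:
SELECT genre, AVG(rating) AS a FROM movies GROUP BY genre ORDER BY a

Result:
genre  | a       
-------+---------
Sci-Fi | 6.783333
Horror | 8.8     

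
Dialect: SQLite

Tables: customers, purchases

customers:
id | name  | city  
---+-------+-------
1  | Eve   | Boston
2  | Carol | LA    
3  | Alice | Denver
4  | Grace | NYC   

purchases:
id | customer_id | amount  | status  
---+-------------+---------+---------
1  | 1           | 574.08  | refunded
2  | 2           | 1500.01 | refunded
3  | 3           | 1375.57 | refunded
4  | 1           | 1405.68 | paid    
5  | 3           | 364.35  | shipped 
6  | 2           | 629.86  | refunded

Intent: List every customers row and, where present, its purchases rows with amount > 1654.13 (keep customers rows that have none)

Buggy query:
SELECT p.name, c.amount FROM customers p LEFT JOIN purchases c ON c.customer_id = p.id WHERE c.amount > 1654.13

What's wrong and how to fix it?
Bug: A WHERE condition on the right-hand table after LEFT JOIN drops unmatched parents

Fix: Move the right-table condition into the ON clause so unmatched parents are kept

Corrected query:
SELECT p.name, c.amount FROM customers p LEFT JOIN purchases c ON c.customer_id = p.id AND c.amount > 1654.13

Result:
name  | amount
------+-------
Eve   | NULL  
Carol | NULL  
Alice | NULL  
Grace | NULL  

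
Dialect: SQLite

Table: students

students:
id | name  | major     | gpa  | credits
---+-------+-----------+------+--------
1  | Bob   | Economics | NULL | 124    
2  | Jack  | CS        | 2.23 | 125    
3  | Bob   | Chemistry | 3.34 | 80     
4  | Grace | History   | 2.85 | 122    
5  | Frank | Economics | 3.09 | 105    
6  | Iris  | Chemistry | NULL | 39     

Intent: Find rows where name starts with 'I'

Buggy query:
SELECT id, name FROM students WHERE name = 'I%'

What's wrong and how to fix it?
Bug: Wildcards only work with LIKE; '=' treats '%' as a literal character

Fix: Replace '=' with LIKE so 'I%' is treated as a pattern

Corrected query:
SELECT id, name FROM students WHERE name LIKE 'I%'

Result:
id | name
---+-----
6  | Iris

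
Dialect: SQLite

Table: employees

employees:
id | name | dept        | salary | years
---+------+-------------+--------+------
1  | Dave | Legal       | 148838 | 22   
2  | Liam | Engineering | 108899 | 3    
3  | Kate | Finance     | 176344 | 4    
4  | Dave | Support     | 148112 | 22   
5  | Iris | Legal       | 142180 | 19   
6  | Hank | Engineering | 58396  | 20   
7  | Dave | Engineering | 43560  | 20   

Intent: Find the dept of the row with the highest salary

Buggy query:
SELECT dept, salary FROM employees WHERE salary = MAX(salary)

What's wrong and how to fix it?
Bug: WHERE is evaluated per row; an aggregate over the whole table isn't defined there

Fix: Wrap MAX in a scalar subquery so WHERE compares against a single value

Corrected query:
SELECT dept, salary FROM employees WHERE salary = (SELECT MAX(salary) FROM employees)

Result:
dept    | salary
--------+-------
Finance | 176344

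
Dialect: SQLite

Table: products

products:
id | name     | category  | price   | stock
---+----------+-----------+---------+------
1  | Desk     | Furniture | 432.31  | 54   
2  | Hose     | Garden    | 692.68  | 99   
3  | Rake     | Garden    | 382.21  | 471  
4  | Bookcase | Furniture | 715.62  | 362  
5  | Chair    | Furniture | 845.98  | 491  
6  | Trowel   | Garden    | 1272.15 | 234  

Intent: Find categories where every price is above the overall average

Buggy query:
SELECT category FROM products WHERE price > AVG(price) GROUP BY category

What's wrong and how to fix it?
Bug: WHERE evaluates per row before aggregation, so AVG() is unavailable

Fix: Compute the overall average in a scalar subquery and compare each group's MIN against it in HAVING

Corrected query:
SELECT category FROM products GROUP BY category HAVING MIN(price) > (SELECT AVG(price) FROM products)

Result:
(no rows)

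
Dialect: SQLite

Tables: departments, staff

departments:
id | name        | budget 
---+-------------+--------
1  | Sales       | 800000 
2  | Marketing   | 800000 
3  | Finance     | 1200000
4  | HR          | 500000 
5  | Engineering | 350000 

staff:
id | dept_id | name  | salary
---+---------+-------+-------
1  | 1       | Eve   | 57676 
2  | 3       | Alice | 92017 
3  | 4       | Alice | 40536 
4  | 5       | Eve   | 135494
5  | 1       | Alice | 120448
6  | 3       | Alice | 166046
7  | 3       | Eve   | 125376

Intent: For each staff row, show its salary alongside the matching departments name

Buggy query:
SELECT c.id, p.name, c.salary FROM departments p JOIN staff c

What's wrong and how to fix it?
Bug: Missing join condition: each staff row is matched to all departments rows instead of just its own

Fix: Specify the join condition linking the foreign key to the parent id

Corrected query:
SELECT c.id, p.name, c.salary FROM departments p JOIN staff c ON c.dept_id = p.id

Result:
id | name        | salary
---+-------------+-------
1  | Sales       | 57676 
2  | Finance     | 92017 
3  | HR          | 40536 
4  | Engineering | 135494
5  | Sales       | 120448
6  | Finance     | 166046
7  | Finance     | 125376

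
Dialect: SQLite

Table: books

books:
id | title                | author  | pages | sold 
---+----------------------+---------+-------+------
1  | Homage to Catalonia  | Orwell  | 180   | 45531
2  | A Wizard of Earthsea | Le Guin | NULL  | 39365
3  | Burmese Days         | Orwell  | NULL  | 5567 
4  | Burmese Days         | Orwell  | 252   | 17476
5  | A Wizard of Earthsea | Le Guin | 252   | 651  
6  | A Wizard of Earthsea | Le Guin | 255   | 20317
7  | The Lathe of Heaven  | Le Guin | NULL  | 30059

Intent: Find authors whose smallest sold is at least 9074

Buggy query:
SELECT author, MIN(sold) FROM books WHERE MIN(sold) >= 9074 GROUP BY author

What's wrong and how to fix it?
Bug: Aggregates like MIN are computed per group after WHERE runs

Fix: Replace WHERE with HAVING after the GROUP BY

Corrected query:
SELECT author, MIN(sold) FROM books GROUP BY author HAVING MIN(sold) >= 9074

Result:
(no rows)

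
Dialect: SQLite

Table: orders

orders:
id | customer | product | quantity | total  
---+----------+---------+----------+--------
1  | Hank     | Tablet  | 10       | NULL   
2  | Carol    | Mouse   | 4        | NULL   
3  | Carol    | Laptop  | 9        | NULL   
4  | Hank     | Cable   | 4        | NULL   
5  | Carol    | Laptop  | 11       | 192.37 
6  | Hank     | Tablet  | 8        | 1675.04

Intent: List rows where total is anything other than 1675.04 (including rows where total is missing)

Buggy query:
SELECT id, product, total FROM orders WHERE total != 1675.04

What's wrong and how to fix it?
Bug: Inequality against NULL is unknown, not true; rows with NULL are dropped

Fix: Handle NULL separately with IS NULL alongside the inequality

Corrected query:
SELECT id, product, total FROM orders WHERE total != 1675.04 OR total IS NULL

Result:
id | product | total 
---+---------+-------
1  | Tablet  | NULL  
2  | Mouse   | NULL  
3  | Laptop  | NULL  
4  | Cable   | NULL  
5  | Laptop  | 192.37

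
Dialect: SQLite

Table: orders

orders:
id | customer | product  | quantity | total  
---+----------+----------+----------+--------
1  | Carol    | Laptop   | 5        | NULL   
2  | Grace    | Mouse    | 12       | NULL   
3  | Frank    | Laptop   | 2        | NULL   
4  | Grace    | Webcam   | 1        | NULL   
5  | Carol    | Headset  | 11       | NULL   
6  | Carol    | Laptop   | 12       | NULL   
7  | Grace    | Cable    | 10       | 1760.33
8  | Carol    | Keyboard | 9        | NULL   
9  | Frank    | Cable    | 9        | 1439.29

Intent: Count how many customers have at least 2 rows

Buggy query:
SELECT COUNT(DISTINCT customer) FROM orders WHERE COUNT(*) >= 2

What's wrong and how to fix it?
Bug: COUNT(*) cannot appear in WHERE; the per-group count doesn't exist yet

Fix: Use a subquery that GROUPs and filters with HAVING, then count its rows

Corrected query:
SELECT COUNT(*) FROM (SELECT customer FROM orders GROUP BY customer HAVING COUNT(*) >= 2)

Result:
COUNT(*)
--------
3       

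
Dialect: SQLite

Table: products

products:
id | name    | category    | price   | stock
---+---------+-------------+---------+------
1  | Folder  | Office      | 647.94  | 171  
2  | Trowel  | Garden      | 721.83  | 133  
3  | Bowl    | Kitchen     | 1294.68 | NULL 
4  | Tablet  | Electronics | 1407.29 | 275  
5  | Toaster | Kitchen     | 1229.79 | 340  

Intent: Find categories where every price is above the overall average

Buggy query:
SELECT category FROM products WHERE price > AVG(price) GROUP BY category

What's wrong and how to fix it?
Bug: AVG() is an aggregate; it can't sit directly in WHERE

Fix: Use a subquery for AVG and a HAVING MIN(...) filter so the condition holds for every row in the group

Corrected query:
SELECT category FROM products GROUP BY category HAVING MIN(price) > (SELECT AVG(price) FROM products)

Result:
category   
-----------
Electronics
Kitchen    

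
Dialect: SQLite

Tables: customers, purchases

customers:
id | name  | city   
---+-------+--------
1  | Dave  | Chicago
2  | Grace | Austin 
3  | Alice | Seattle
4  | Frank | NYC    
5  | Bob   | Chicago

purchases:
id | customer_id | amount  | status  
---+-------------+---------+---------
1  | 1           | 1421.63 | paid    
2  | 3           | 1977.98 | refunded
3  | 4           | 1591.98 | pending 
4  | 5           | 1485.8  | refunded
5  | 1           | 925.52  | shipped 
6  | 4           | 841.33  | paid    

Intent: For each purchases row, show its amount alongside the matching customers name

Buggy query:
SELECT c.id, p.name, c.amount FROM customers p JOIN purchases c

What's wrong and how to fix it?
Bug: JOIN with no ON clause produces a cartesian product; every purchases row pairs with every customers row

Fix: Add ON c.customer_id = p.id to the JOIN

Corrected query:
SELECT c.id, p.name, c.amount FROM customers p JOIN purchases c ON c.customer_id = p.id

Result:
id | name  | amount 
---+-------+--------
1  | Dave  | 1421.63
2  | Alice | 1977.98
3  | Frank | 1591.98
4  | Bob   | 1485.8 
5  | Dave  | 925.52 
6  | Frank | 841.33 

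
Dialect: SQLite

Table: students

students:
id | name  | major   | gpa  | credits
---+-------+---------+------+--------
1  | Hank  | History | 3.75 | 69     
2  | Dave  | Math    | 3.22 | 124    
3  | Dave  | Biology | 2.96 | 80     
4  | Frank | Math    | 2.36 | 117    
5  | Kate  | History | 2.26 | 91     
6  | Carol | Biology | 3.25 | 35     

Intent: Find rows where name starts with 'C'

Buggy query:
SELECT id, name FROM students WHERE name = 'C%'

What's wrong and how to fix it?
Bug: Wildcards only work with LIKE; '=' treats '%' as a literal character

Fix: Use LIKE for wildcard pattern matching

Corrected query:
SELECT id, name FROM students WHERE name LIKE 'C%'

Result:
id | name 
---+------
6  | Carol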